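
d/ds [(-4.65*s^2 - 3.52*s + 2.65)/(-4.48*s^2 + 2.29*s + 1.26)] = (-26.4181*s^2 + 12.026*s - 10.5037)/(20.0704*s^4 - 20.5184*s^3 - 6.0455*s^2 + 5.7708*s + 1.5876)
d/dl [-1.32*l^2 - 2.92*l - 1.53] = -2.64*l - 2.92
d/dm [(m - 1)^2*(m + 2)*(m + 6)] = 4*m^3 + 18*m^2 - 6*m - 16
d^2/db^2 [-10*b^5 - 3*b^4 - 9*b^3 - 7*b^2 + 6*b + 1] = -200*b^3 - 36*b^2 - 54*b - 14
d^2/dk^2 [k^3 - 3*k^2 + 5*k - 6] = 6*k - 6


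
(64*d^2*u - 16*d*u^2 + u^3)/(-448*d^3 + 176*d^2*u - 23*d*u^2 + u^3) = u/(-7*d + u)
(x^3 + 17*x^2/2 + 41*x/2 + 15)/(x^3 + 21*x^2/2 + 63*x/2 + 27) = (x^2 + 7*x + 10)/(x^2 + 9*x + 18)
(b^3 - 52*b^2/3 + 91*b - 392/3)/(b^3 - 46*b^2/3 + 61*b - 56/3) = (3*b - 7)/(3*b - 1)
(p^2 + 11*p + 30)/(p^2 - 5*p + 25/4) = 4*(p^2 + 11*p + 30)/(4*p^2 - 20*p + 25)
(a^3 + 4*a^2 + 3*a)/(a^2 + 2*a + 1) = a*(a + 3)/(a + 1)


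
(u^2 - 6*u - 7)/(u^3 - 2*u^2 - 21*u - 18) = (u - 7)/(u^2 - 3*u - 18)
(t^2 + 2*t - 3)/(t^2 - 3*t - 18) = (t - 1)/(t - 6)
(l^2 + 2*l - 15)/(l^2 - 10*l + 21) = (l + 5)/(l - 7)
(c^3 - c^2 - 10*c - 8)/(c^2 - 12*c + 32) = (c^2 + 3*c + 2)/(c - 8)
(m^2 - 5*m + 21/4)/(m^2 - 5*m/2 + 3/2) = (m - 7/2)/(m - 1)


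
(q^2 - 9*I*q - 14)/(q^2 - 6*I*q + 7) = (q - 2*I)/(q + I)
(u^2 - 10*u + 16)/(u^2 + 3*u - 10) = (u - 8)/(u + 5)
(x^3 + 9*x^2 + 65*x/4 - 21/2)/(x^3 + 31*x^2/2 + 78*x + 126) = (x - 1/2)/(x + 6)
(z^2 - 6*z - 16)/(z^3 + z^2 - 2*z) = (z - 8)/(z*(z - 1))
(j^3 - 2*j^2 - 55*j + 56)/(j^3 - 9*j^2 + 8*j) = (j + 7)/j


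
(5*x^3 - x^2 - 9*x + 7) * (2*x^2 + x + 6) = 10*x^5 + 3*x^4 + 11*x^3 - x^2 - 47*x + 42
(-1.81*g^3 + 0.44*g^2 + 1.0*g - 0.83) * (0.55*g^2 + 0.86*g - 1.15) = -0.9955*g^5 - 1.3146*g^4 + 3.0099*g^3 - 0.1025*g^2 - 1.8638*g + 0.9545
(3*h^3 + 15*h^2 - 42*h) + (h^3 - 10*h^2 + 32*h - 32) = 4*h^3 + 5*h^2 - 10*h - 32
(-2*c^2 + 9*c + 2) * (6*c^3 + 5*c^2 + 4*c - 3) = -12*c^5 + 44*c^4 + 49*c^3 + 52*c^2 - 19*c - 6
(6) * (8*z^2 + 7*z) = 48*z^2 + 42*z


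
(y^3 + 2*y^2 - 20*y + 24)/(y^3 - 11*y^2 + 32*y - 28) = (y + 6)/(y - 7)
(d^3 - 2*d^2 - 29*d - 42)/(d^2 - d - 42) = (d^2 + 5*d + 6)/(d + 6)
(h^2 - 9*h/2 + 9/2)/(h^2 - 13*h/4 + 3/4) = 2*(2*h - 3)/(4*h - 1)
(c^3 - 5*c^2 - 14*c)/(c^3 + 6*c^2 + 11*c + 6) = c*(c - 7)/(c^2 + 4*c + 3)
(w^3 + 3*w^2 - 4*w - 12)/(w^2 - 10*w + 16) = (w^2 + 5*w + 6)/(w - 8)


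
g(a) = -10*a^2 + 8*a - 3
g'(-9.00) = 188.00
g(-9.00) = -885.00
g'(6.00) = -112.00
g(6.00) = -315.00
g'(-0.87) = 25.40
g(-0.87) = -17.53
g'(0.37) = 0.60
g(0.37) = -1.41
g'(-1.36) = 35.20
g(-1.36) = -32.38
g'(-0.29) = 13.80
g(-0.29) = -6.16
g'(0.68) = -5.60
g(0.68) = -2.18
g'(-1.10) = 30.00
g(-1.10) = -23.90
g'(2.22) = -36.40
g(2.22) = -34.52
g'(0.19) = 4.20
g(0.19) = -1.84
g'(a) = 8 - 20*a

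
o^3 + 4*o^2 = o^2*(o + 4)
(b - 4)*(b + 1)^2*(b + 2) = b^4 - 11*b^2 - 18*b - 8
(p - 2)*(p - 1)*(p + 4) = p^3 + p^2 - 10*p + 8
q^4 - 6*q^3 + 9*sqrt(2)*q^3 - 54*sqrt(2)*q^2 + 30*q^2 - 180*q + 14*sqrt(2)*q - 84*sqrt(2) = (q - 6)*(q + sqrt(2))^2*(q + 7*sqrt(2))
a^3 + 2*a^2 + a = a*(a + 1)^2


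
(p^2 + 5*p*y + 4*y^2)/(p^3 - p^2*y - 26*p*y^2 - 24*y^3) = 1/(p - 6*y)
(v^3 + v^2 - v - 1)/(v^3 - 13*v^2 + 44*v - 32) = (v^2 + 2*v + 1)/(v^2 - 12*v + 32)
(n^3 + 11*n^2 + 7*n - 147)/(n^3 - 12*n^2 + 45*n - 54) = (n^2 + 14*n + 49)/(n^2 - 9*n + 18)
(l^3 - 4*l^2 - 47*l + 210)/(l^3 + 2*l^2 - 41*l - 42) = (l - 5)/(l + 1)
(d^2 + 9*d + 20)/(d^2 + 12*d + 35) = (d + 4)/(d + 7)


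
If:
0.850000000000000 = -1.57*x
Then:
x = -0.54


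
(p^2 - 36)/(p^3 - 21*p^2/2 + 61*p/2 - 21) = 2*(p + 6)/(2*p^2 - 9*p + 7)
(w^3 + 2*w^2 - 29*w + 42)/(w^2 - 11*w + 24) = (w^2 + 5*w - 14)/(w - 8)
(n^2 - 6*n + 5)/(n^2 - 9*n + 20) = (n - 1)/(n - 4)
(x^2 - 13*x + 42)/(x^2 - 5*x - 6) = (x - 7)/(x + 1)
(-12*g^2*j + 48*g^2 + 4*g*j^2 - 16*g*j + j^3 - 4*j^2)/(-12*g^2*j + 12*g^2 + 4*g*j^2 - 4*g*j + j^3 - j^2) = (j - 4)/(j - 1)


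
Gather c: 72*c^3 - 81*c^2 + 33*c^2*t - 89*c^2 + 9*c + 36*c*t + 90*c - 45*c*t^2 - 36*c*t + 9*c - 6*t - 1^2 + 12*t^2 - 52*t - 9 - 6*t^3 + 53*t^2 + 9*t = 72*c^3 + c^2*(33*t - 170) + c*(108 - 45*t^2) - 6*t^3 + 65*t^2 - 49*t - 10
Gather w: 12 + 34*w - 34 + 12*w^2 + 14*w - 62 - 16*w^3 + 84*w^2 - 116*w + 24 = -16*w^3 + 96*w^2 - 68*w - 60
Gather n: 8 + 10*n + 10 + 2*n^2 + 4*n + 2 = 2*n^2 + 14*n + 20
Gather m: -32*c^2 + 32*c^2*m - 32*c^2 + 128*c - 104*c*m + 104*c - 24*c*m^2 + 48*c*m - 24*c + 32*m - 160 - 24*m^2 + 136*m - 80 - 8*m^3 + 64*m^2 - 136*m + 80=-64*c^2 + 208*c - 8*m^3 + m^2*(40 - 24*c) + m*(32*c^2 - 56*c + 32) - 160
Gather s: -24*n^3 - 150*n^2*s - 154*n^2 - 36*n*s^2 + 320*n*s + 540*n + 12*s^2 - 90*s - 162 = -24*n^3 - 154*n^2 + 540*n + s^2*(12 - 36*n) + s*(-150*n^2 + 320*n - 90) - 162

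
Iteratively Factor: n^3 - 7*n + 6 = (n - 2)*(n^2 + 2*n - 3) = (n - 2)*(n - 1)*(n + 3)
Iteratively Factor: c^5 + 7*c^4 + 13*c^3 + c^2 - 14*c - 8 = (c + 1)*(c^4 + 6*c^3 + 7*c^2 - 6*c - 8) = (c - 1)*(c + 1)*(c^3 + 7*c^2 + 14*c + 8) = (c - 1)*(c + 1)*(c + 2)*(c^2 + 5*c + 4) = (c - 1)*(c + 1)^2*(c + 2)*(c + 4)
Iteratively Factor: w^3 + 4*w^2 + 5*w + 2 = (w + 1)*(w^2 + 3*w + 2) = (w + 1)*(w + 2)*(w + 1)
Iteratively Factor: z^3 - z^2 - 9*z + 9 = (z - 3)*(z^2 + 2*z - 3) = (z - 3)*(z + 3)*(z - 1)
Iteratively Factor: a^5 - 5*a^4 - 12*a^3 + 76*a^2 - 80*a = (a - 5)*(a^4 - 12*a^2 + 16*a) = (a - 5)*(a - 2)*(a^3 + 2*a^2 - 8*a) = a*(a - 5)*(a - 2)*(a^2 + 2*a - 8) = a*(a - 5)*(a - 2)*(a + 4)*(a - 2)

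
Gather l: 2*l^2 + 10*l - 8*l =2*l^2 + 2*l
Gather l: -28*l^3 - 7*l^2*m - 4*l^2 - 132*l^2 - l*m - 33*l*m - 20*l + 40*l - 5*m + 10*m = -28*l^3 + l^2*(-7*m - 136) + l*(20 - 34*m) + 5*m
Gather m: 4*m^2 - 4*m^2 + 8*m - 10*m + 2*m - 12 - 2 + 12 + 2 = 0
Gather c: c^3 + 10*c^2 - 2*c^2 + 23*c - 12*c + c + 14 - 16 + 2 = c^3 + 8*c^2 + 12*c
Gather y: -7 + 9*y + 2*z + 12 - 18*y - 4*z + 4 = -9*y - 2*z + 9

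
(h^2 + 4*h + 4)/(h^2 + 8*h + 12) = (h + 2)/(h + 6)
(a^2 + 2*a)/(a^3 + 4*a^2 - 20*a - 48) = a/(a^2 + 2*a - 24)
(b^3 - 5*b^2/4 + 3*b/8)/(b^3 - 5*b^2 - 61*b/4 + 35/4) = b*(4*b - 3)/(2*(2*b^2 - 9*b - 35))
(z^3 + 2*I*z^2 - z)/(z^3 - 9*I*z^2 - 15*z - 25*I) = z*(z + I)/(z^2 - 10*I*z - 25)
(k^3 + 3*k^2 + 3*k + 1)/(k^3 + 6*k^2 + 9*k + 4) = (k + 1)/(k + 4)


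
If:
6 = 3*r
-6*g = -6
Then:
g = 1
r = 2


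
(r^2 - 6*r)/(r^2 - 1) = r*(r - 6)/(r^2 - 1)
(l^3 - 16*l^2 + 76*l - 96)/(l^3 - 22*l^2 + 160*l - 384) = (l - 2)/(l - 8)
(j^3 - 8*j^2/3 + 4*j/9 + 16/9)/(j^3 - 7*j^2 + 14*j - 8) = (9*j^2 - 6*j - 8)/(9*(j^2 - 5*j + 4))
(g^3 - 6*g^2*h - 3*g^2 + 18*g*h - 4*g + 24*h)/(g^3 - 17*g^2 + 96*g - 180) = (g^3 - 6*g^2*h - 3*g^2 + 18*g*h - 4*g + 24*h)/(g^3 - 17*g^2 + 96*g - 180)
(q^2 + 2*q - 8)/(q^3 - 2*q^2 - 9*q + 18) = (q + 4)/(q^2 - 9)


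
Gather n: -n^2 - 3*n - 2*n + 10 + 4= -n^2 - 5*n + 14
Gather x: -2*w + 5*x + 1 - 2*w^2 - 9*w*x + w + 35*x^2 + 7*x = -2*w^2 - w + 35*x^2 + x*(12 - 9*w) + 1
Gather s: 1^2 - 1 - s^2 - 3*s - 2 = -s^2 - 3*s - 2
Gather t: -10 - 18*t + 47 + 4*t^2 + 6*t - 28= 4*t^2 - 12*t + 9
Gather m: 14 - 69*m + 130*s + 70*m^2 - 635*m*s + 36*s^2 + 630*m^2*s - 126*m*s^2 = m^2*(630*s + 70) + m*(-126*s^2 - 635*s - 69) + 36*s^2 + 130*s + 14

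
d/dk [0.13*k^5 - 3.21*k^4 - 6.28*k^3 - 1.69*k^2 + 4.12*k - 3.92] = 0.65*k^4 - 12.84*k^3 - 18.84*k^2 - 3.38*k + 4.12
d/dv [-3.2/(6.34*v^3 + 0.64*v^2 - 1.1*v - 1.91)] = (60.864*v^2 + 4.096*v - 3.52)/(6.34*v^3 + 0.64*v^2 - 1.1*v - 1.91)^2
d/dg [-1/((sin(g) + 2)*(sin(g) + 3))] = (2*sin(g) + 5)*cos(g)/((sin(g) + 2)^2*(sin(g) + 3)^2)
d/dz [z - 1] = 1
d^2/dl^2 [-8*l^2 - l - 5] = -16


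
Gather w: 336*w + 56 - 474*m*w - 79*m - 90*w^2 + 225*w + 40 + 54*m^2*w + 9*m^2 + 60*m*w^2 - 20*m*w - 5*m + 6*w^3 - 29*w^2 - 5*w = 9*m^2 - 84*m + 6*w^3 + w^2*(60*m - 119) + w*(54*m^2 - 494*m + 556) + 96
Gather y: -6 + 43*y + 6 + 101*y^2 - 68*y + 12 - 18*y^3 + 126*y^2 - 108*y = -18*y^3 + 227*y^2 - 133*y + 12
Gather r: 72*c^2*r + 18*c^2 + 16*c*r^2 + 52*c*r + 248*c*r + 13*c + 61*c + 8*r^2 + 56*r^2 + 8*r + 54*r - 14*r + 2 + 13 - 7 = 18*c^2 + 74*c + r^2*(16*c + 64) + r*(72*c^2 + 300*c + 48) + 8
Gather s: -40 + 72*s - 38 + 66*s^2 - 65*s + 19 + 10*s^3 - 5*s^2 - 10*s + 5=10*s^3 + 61*s^2 - 3*s - 54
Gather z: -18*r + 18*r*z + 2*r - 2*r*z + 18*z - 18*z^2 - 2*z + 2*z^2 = -16*r - 16*z^2 + z*(16*r + 16)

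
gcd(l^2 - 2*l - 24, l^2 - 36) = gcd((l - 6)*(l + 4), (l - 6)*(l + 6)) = l - 6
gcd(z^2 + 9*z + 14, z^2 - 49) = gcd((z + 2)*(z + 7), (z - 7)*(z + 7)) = z + 7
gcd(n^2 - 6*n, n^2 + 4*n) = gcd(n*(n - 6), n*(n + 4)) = n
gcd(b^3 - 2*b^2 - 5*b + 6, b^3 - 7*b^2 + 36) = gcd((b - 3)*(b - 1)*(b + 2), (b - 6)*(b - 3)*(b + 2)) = b^2 - b - 6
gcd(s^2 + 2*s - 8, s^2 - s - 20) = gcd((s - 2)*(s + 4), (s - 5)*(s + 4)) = s + 4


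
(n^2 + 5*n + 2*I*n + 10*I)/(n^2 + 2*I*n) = (n + 5)/n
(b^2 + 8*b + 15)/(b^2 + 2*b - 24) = (b^2 + 8*b + 15)/(b^2 + 2*b - 24)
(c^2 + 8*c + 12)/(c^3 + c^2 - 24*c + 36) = (c + 2)/(c^2 - 5*c + 6)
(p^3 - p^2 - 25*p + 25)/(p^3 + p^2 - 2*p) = (p^2 - 25)/(p*(p + 2))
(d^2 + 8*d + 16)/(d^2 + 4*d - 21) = (d^2 + 8*d + 16)/(d^2 + 4*d - 21)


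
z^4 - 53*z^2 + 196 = (z - 7)*(z - 2)*(z + 2)*(z + 7)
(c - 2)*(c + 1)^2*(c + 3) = c^4 + 3*c^3 - 3*c^2 - 11*c - 6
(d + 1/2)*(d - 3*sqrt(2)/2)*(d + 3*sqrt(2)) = d^3 + d^2/2 + 3*sqrt(2)*d^2/2 - 9*d + 3*sqrt(2)*d/4 - 9/2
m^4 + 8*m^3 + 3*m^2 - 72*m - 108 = (m - 3)*(m + 2)*(m + 3)*(m + 6)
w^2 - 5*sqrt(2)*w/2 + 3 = (w - 3*sqrt(2)/2)*(w - sqrt(2))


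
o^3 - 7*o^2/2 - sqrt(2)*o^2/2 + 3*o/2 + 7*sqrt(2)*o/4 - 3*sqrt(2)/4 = (o - 3)*(o - 1/2)*(o - sqrt(2)/2)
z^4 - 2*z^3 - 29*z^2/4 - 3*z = z*(z - 4)*(z + 1/2)*(z + 3/2)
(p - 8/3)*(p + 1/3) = p^2 - 7*p/3 - 8/9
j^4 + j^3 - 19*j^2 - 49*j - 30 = (j - 5)*(j + 1)*(j + 2)*(j + 3)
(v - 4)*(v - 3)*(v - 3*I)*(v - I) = v^4 - 7*v^3 - 4*I*v^3 + 9*v^2 + 28*I*v^2 + 21*v - 48*I*v - 36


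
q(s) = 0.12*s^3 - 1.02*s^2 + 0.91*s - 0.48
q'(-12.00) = 77.23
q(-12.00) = -365.64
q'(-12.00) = 77.23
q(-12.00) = -365.64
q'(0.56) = -0.12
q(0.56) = -0.27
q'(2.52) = -1.94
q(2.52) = -2.74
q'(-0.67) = 2.44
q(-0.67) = -1.58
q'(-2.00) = 6.43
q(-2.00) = -7.34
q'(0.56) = -0.12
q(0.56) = -0.27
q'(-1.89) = 6.05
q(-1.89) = -6.65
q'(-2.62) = 8.73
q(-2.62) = -12.02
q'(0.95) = -0.70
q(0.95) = -0.43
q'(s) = 0.36*s^2 - 2.04*s + 0.91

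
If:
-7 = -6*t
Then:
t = 7/6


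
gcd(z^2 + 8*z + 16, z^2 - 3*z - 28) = z + 4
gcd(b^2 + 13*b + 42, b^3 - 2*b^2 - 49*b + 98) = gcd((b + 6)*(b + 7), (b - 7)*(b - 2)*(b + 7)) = b + 7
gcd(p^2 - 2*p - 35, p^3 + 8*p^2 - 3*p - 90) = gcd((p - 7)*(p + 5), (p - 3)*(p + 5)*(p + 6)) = p + 5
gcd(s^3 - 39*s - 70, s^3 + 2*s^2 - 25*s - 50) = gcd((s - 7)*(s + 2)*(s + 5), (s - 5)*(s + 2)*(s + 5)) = s^2 + 7*s + 10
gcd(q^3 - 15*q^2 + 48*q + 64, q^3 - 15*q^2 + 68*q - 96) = q - 8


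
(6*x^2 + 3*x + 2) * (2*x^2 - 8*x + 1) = 12*x^4 - 42*x^3 - 14*x^2 - 13*x + 2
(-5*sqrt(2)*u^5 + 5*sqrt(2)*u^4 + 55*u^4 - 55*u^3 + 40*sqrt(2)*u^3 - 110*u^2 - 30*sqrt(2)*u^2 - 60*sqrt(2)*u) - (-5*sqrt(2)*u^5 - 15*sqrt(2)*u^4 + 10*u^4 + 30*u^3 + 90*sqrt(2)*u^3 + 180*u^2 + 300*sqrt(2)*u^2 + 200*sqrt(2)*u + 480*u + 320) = 20*sqrt(2)*u^4 + 45*u^4 - 85*u^3 - 50*sqrt(2)*u^3 - 330*sqrt(2)*u^2 - 290*u^2 - 480*u - 260*sqrt(2)*u - 320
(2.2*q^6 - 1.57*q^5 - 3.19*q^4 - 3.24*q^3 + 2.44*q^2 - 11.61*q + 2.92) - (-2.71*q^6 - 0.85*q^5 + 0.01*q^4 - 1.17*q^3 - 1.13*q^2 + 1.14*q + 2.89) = 4.91*q^6 - 0.72*q^5 - 3.2*q^4 - 2.07*q^3 + 3.57*q^2 - 12.75*q + 0.0299999999999998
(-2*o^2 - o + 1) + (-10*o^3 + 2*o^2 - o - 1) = -10*o^3 - 2*o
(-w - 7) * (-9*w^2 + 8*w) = 9*w^3 + 55*w^2 - 56*w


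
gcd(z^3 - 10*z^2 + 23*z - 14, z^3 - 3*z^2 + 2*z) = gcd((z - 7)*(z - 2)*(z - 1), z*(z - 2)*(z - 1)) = z^2 - 3*z + 2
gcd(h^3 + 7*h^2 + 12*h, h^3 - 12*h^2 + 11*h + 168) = h + 3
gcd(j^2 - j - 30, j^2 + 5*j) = j + 5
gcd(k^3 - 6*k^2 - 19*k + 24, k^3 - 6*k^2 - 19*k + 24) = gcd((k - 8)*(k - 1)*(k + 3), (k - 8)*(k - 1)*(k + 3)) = k^3 - 6*k^2 - 19*k + 24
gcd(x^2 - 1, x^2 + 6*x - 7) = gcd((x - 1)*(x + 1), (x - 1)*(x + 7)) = x - 1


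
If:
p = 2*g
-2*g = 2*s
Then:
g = -s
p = -2*s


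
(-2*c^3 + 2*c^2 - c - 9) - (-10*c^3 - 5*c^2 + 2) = 8*c^3 + 7*c^2 - c - 11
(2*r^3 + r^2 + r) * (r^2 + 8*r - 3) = 2*r^5 + 17*r^4 + 3*r^3 + 5*r^2 - 3*r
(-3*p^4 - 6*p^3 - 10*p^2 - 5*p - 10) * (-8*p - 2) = 24*p^5 + 54*p^4 + 92*p^3 + 60*p^2 + 90*p + 20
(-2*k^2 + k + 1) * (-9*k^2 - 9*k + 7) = 18*k^4 + 9*k^3 - 32*k^2 - 2*k + 7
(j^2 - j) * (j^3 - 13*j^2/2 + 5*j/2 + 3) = j^5 - 15*j^4/2 + 9*j^3 + j^2/2 - 3*j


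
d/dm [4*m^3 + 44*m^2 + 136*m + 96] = 12*m^2 + 88*m + 136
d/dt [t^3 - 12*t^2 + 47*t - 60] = 3*t^2 - 24*t + 47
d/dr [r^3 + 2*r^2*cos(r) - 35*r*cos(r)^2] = -2*r^2*sin(r) + 3*r^2 + 35*r*sin(2*r) + 4*r*cos(r) - 35*cos(r)^2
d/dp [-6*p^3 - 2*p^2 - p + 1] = -18*p^2 - 4*p - 1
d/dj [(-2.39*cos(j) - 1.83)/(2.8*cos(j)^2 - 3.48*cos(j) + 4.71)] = (-6.692*cos(j)^2 - 10.248*cos(j) + 17.6253)*sin(j)/(7.84*cos(j)^4 - 19.488*cos(j)^3 + 38.4864*cos(j)^2 - 32.7816*cos(j) + 22.1841)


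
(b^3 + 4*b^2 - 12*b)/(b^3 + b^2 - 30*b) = (b - 2)/(b - 5)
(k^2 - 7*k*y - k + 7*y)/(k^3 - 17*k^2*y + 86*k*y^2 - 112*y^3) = (k - 1)/(k^2 - 10*k*y + 16*y^2)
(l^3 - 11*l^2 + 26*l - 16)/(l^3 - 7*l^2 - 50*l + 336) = (l^2 - 3*l + 2)/(l^2 + l - 42)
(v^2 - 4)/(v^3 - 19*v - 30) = (v - 2)/(v^2 - 2*v - 15)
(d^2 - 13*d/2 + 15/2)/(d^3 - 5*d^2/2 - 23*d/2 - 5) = (2*d - 3)/(2*d^2 + 5*d + 2)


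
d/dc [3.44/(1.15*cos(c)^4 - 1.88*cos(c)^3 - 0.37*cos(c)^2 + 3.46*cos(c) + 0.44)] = (15.824*cos(c)^3 - 19.4016*cos(c)^2 - 2.5456*cos(c) + 11.9024)*sin(c)/(1.15*cos(c)^4 - 1.88*cos(c)^3 - 0.37*cos(c)^2 + 3.46*cos(c) + 0.44)^2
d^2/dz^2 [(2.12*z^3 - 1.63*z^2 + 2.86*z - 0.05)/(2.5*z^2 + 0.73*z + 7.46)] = (1.4210854715202e-14*z^5 - 1.4210854715202e-14*z^4 - 35.1170040000001*z^3 + 249.792576*z^2 + 387.306852*z - 210.762482)/(15.625*z^6 + 13.6875*z^5 + 143.87175*z^4 + 82.076017*z^3 + 429.313302*z^2 + 121.877004*z + 415.160936)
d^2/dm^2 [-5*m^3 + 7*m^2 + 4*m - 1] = 14 - 30*m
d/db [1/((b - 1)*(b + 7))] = 2*(-b - 3)/(b^4 + 12*b^3 + 22*b^2 - 84*b + 49)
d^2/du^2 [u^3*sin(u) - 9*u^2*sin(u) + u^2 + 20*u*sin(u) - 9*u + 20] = -u^3*sin(u) + 9*u^2*sin(u) + 6*u^2*cos(u) - 14*u*sin(u) - 36*u*cos(u) - 18*sin(u) + 40*cos(u) + 2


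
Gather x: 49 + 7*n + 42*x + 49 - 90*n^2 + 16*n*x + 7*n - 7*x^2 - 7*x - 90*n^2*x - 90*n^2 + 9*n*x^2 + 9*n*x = -180*n^2 + 14*n + x^2*(9*n - 7) + x*(-90*n^2 + 25*n + 35) + 98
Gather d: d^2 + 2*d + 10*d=d^2 + 12*d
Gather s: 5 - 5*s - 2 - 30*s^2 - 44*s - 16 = -30*s^2 - 49*s - 13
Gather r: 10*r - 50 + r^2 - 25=r^2 + 10*r - 75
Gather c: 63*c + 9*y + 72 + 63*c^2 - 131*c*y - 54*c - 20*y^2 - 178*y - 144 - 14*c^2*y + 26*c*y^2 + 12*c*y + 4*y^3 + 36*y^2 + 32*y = c^2*(63 - 14*y) + c*(26*y^2 - 119*y + 9) + 4*y^3 + 16*y^2 - 137*y - 72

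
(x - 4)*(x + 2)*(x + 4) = x^3 + 2*x^2 - 16*x - 32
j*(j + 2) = j^2 + 2*j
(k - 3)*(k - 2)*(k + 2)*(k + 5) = k^4 + 2*k^3 - 19*k^2 - 8*k + 60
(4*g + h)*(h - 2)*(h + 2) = 4*g*h^2 - 16*g + h^3 - 4*h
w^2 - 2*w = w*(w - 2)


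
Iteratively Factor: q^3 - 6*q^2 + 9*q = (q - 3)*(q^2 - 3*q) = q*(q - 3)*(q - 3)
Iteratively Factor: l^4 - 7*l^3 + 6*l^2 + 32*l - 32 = (l + 2)*(l^3 - 9*l^2 + 24*l - 16) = (l - 4)*(l + 2)*(l^2 - 5*l + 4) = (l - 4)^2*(l + 2)*(l - 1)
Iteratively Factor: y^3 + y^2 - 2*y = (y - 1)*(y^2 + 2*y) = (y - 1)*(y + 2)*(y)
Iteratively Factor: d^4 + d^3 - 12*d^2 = (d - 3)*(d^3 + 4*d^2) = d*(d - 3)*(d^2 + 4*d) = d*(d - 3)*(d + 4)*(d)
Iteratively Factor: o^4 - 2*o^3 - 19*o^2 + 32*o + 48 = (o - 3)*(o^3 + o^2 - 16*o - 16) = (o - 4)*(o - 3)*(o^2 + 5*o + 4) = (o - 4)*(o - 3)*(o + 1)*(o + 4)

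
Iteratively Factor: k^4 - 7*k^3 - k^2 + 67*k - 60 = (k + 3)*(k^3 - 10*k^2 + 29*k - 20) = (k - 5)*(k + 3)*(k^2 - 5*k + 4) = (k - 5)*(k - 1)*(k + 3)*(k - 4)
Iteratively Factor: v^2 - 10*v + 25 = (v - 5)*(v - 5)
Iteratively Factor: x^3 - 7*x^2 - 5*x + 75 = (x + 3)*(x^2 - 10*x + 25) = (x - 5)*(x + 3)*(x - 5)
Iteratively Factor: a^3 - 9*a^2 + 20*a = (a)*(a^2 - 9*a + 20) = a*(a - 4)*(a - 5)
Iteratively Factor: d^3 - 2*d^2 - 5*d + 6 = (d - 1)*(d^2 - d - 6) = (d - 3)*(d - 1)*(d + 2)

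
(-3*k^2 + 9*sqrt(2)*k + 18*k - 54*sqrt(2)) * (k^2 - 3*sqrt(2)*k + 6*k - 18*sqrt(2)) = -3*k^4 + 18*sqrt(2)*k^3 + 54*k^2 - 648*sqrt(2)*k + 1944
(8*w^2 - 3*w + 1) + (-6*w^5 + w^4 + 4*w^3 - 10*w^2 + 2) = -6*w^5 + w^4 + 4*w^3 - 2*w^2 - 3*w + 3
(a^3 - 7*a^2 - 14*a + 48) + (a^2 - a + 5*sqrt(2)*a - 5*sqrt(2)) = a^3 - 6*a^2 - 15*a + 5*sqrt(2)*a - 5*sqrt(2) + 48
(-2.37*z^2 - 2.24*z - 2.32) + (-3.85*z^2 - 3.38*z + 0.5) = -6.22*z^2 - 5.62*z - 1.82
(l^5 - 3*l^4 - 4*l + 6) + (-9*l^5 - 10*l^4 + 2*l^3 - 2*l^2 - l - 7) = -8*l^5 - 13*l^4 + 2*l^3 - 2*l^2 - 5*l - 1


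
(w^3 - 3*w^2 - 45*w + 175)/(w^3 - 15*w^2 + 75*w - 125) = (w + 7)/(w - 5)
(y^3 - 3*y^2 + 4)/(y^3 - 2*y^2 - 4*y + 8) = (y + 1)/(y + 2)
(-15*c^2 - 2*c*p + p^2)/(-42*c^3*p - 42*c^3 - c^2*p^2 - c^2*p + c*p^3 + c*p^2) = (15*c^2 + 2*c*p - p^2)/(c*(42*c^2*p + 42*c^2 + c*p^2 + c*p - p^3 - p^2))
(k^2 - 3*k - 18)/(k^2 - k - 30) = (k + 3)/(k + 5)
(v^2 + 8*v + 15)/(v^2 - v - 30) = (v + 3)/(v - 6)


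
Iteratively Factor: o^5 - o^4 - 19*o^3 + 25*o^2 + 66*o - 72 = (o + 2)*(o^4 - 3*o^3 - 13*o^2 + 51*o - 36) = (o - 3)*(o + 2)*(o^3 - 13*o + 12) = (o - 3)*(o + 2)*(o + 4)*(o^2 - 4*o + 3) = (o - 3)*(o - 1)*(o + 2)*(o + 4)*(o - 3)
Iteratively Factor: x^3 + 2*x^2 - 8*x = (x + 4)*(x^2 - 2*x) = (x - 2)*(x + 4)*(x)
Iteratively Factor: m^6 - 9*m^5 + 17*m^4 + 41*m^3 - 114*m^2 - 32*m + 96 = (m + 2)*(m^5 - 11*m^4 + 39*m^3 - 37*m^2 - 40*m + 48) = (m - 1)*(m + 2)*(m^4 - 10*m^3 + 29*m^2 - 8*m - 48) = (m - 4)*(m - 1)*(m + 2)*(m^3 - 6*m^2 + 5*m + 12) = (m - 4)*(m - 3)*(m - 1)*(m + 2)*(m^2 - 3*m - 4) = (m - 4)*(m - 3)*(m - 1)*(m + 1)*(m + 2)*(m - 4)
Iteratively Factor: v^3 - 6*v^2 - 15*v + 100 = (v - 5)*(v^2 - v - 20) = (v - 5)^2*(v + 4)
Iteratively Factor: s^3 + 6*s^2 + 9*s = (s + 3)*(s^2 + 3*s) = s*(s + 3)*(s + 3)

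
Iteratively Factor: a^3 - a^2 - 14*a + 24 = (a + 4)*(a^2 - 5*a + 6) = (a - 3)*(a + 4)*(a - 2)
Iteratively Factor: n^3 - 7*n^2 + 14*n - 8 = (n - 1)*(n^2 - 6*n + 8) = (n - 2)*(n - 1)*(n - 4)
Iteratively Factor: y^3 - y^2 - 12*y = (y - 4)*(y^2 + 3*y) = y*(y - 4)*(y + 3)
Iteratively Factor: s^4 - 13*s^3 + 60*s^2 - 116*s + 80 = (s - 2)*(s^3 - 11*s^2 + 38*s - 40) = (s - 4)*(s - 2)*(s^2 - 7*s + 10) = (s - 4)*(s - 2)^2*(s - 5)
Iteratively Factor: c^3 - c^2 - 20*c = (c)*(c^2 - c - 20) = c*(c + 4)*(c - 5)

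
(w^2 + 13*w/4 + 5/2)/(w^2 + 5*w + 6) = (w + 5/4)/(w + 3)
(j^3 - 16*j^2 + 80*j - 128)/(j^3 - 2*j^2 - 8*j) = (j^2 - 12*j + 32)/(j*(j + 2))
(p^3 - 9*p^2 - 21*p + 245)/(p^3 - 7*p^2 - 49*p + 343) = (p + 5)/(p + 7)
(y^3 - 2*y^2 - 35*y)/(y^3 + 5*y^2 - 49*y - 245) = y/(y + 7)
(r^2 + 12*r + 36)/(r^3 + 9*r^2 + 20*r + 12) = (r + 6)/(r^2 + 3*r + 2)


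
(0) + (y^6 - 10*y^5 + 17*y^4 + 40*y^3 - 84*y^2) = y^6 - 10*y^5 + 17*y^4 + 40*y^3 - 84*y^2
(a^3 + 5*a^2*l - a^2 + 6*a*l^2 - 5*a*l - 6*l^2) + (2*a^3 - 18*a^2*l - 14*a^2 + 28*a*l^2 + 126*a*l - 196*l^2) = 3*a^3 - 13*a^2*l - 15*a^2 + 34*a*l^2 + 121*a*l - 202*l^2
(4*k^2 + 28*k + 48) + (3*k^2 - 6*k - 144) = 7*k^2 + 22*k - 96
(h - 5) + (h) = 2*h - 5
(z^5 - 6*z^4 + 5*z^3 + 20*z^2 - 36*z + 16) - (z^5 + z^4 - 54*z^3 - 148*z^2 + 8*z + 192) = -7*z^4 + 59*z^3 + 168*z^2 - 44*z - 176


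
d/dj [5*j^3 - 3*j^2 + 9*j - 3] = 15*j^2 - 6*j + 9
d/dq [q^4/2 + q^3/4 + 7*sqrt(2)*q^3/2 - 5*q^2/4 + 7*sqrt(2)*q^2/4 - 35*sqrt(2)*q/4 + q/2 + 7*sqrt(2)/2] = 2*q^3 + 3*q^2/4 + 21*sqrt(2)*q^2/2 - 5*q/2 + 7*sqrt(2)*q/2 - 35*sqrt(2)/4 + 1/2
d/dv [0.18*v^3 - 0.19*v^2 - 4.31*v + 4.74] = 0.54*v^2 - 0.38*v - 4.31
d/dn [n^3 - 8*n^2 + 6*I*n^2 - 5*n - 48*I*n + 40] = 3*n^2 + n*(-16 + 12*I) - 5 - 48*I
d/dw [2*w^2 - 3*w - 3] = 4*w - 3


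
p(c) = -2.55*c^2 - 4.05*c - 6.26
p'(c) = -5.1*c - 4.05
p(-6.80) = -96.63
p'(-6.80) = 30.63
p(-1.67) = -6.61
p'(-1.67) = 4.47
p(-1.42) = -5.65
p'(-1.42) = 3.19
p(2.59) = -33.86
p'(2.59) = -17.26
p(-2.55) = -12.51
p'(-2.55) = 8.96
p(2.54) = -33.00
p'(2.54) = -17.00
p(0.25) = -7.43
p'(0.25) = -5.32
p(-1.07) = -4.85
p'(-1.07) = 1.41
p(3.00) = -41.36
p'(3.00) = -19.35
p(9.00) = -249.26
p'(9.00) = -49.95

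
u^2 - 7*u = u*(u - 7)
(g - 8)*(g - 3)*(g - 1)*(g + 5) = g^4 - 7*g^3 - 25*g^2 + 151*g - 120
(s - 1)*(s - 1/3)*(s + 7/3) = s^3 + s^2 - 25*s/9 + 7/9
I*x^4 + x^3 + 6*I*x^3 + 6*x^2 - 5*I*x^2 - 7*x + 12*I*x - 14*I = (x + 7)*(x - 2*I)*(x + I)*(I*x - I)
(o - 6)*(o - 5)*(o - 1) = o^3 - 12*o^2 + 41*o - 30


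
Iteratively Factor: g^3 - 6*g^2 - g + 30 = (g - 3)*(g^2 - 3*g - 10) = (g - 5)*(g - 3)*(g + 2)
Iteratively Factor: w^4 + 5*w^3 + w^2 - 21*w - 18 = (w + 3)*(w^3 + 2*w^2 - 5*w - 6) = (w + 1)*(w + 3)*(w^2 + w - 6) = (w + 1)*(w + 3)^2*(w - 2)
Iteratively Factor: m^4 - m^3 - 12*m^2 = (m)*(m^3 - m^2 - 12*m) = m*(m + 3)*(m^2 - 4*m) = m*(m - 4)*(m + 3)*(m)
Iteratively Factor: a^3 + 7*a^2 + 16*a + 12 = (a + 3)*(a^2 + 4*a + 4) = (a + 2)*(a + 3)*(a + 2)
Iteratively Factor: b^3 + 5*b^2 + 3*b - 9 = (b + 3)*(b^2 + 2*b - 3) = (b - 1)*(b + 3)*(b + 3)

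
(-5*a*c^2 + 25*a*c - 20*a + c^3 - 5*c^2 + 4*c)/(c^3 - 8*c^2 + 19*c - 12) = (-5*a + c)/(c - 3)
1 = 1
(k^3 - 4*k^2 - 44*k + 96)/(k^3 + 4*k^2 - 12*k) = (k - 8)/k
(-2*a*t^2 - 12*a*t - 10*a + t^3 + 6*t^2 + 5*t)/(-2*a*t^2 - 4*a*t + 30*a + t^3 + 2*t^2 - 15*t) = (t + 1)/(t - 3)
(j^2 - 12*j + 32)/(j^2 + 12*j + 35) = (j^2 - 12*j + 32)/(j^2 + 12*j + 35)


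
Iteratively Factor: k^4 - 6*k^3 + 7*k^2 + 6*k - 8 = (k - 1)*(k^3 - 5*k^2 + 2*k + 8) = (k - 4)*(k - 1)*(k^2 - k - 2) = (k - 4)*(k - 1)*(k + 1)*(k - 2)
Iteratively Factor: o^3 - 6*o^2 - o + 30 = (o - 5)*(o^2 - o - 6) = (o - 5)*(o - 3)*(o + 2)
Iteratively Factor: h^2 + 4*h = (h + 4)*(h)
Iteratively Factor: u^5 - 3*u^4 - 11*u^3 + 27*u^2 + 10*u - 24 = (u - 1)*(u^4 - 2*u^3 - 13*u^2 + 14*u + 24) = (u - 2)*(u - 1)*(u^3 - 13*u - 12) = (u - 4)*(u - 2)*(u - 1)*(u^2 + 4*u + 3) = (u - 4)*(u - 2)*(u - 1)*(u + 1)*(u + 3)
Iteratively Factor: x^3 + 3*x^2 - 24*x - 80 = (x - 5)*(x^2 + 8*x + 16) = (x - 5)*(x + 4)*(x + 4)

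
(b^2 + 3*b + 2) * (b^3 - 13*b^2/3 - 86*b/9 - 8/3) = b^5 - 4*b^4/3 - 185*b^3/9 - 40*b^2 - 244*b/9 - 16/3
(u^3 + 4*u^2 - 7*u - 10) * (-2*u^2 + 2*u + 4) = -2*u^5 - 6*u^4 + 26*u^3 + 22*u^2 - 48*u - 40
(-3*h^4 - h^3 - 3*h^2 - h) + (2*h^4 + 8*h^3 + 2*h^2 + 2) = -h^4 + 7*h^3 - h^2 - h + 2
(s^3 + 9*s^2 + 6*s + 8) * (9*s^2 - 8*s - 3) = 9*s^5 + 73*s^4 - 21*s^3 - 3*s^2 - 82*s - 24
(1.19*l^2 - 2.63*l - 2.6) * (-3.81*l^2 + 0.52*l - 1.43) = -4.5339*l^4 + 10.6391*l^3 + 6.8367*l^2 + 2.4089*l + 3.718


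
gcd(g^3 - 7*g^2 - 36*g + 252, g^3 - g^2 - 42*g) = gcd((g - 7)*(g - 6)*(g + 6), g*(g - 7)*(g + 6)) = g^2 - g - 42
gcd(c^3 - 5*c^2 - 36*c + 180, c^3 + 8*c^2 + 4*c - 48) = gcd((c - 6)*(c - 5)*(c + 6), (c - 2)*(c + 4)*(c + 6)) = c + 6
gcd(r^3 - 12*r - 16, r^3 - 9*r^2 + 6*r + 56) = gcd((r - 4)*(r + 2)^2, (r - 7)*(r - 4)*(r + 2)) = r^2 - 2*r - 8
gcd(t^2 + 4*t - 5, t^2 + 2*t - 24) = 1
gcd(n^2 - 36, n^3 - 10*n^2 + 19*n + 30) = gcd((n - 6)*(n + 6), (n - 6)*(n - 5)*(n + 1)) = n - 6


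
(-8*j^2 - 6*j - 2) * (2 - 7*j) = 56*j^3 + 26*j^2 + 2*j - 4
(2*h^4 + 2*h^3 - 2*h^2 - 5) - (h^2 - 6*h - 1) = 2*h^4 + 2*h^3 - 3*h^2 + 6*h - 4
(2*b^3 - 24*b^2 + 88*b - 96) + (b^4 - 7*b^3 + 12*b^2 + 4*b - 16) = b^4 - 5*b^3 - 12*b^2 + 92*b - 112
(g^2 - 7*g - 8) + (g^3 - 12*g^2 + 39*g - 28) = g^3 - 11*g^2 + 32*g - 36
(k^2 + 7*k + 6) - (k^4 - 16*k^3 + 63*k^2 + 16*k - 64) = -k^4 + 16*k^3 - 62*k^2 - 9*k + 70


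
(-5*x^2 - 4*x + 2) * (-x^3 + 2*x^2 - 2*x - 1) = 5*x^5 - 6*x^4 + 17*x^2 - 2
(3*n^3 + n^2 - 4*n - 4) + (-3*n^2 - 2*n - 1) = 3*n^3 - 2*n^2 - 6*n - 5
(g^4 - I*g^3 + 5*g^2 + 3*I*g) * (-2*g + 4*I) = -2*g^5 + 6*I*g^4 - 6*g^3 + 14*I*g^2 - 12*g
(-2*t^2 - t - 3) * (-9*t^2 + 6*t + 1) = 18*t^4 - 3*t^3 + 19*t^2 - 19*t - 3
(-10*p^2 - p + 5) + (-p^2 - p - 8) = -11*p^2 - 2*p - 3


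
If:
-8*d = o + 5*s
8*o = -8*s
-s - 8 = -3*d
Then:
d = 8/5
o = 16/5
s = -16/5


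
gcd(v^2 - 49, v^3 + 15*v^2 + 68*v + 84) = v + 7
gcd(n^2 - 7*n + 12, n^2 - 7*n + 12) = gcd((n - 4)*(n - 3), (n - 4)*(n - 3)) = n^2 - 7*n + 12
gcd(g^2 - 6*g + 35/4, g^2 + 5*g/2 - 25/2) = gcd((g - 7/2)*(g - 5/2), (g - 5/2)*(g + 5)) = g - 5/2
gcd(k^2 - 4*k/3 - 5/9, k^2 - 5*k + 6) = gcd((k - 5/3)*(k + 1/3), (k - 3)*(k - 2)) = 1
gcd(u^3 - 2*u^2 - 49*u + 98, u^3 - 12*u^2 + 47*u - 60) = 1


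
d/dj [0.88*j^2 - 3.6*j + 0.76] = 1.76*j - 3.6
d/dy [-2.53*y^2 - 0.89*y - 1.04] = -5.06*y - 0.89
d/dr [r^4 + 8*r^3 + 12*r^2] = 4*r*(r^2 + 6*r + 6)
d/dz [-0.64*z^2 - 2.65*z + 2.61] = -1.28*z - 2.65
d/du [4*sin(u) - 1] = 4*cos(u)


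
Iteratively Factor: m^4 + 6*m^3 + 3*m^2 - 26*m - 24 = (m - 2)*(m^3 + 8*m^2 + 19*m + 12) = (m - 2)*(m + 4)*(m^2 + 4*m + 3) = (m - 2)*(m + 1)*(m + 4)*(m + 3)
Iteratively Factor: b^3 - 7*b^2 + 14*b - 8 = (b - 1)*(b^2 - 6*b + 8) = (b - 2)*(b - 1)*(b - 4)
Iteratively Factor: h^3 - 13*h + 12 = (h - 3)*(h^2 + 3*h - 4) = (h - 3)*(h + 4)*(h - 1)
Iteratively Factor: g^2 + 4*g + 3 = (g + 1)*(g + 3)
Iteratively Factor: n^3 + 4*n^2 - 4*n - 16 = (n - 2)*(n^2 + 6*n + 8) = (n - 2)*(n + 4)*(n + 2)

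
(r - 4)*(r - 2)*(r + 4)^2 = r^4 + 2*r^3 - 24*r^2 - 32*r + 128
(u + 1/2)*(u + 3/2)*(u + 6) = u^3 + 8*u^2 + 51*u/4 + 9/2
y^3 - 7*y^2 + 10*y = y*(y - 5)*(y - 2)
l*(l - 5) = l^2 - 5*l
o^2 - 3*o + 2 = (o - 2)*(o - 1)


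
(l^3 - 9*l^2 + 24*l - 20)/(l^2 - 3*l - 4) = (-l^3 + 9*l^2 - 24*l + 20)/(-l^2 + 3*l + 4)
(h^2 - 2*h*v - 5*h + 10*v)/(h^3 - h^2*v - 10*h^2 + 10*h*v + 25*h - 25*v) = (-h + 2*v)/(-h^2 + h*v + 5*h - 5*v)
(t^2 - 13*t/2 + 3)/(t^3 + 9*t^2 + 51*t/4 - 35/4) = 2*(t - 6)/(2*t^2 + 19*t + 35)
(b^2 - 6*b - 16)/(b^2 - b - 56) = (b + 2)/(b + 7)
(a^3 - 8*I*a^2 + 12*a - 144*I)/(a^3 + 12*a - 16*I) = (a^2 - 12*I*a - 36)/(a^2 - 4*I*a - 4)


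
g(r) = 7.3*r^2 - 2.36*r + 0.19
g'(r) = 14.6*r - 2.36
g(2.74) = 48.53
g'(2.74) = 37.64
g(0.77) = 2.70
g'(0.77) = 8.88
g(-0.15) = 0.71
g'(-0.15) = -4.55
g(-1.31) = 15.81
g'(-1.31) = -21.49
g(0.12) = 0.01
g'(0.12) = -0.61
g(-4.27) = 143.37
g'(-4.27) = -64.70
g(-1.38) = 17.35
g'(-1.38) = -22.51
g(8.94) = 562.53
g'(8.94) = 128.16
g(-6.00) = 277.15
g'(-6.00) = -89.96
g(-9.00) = 612.73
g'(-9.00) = -133.76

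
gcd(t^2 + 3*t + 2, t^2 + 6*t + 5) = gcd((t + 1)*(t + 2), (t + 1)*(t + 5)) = t + 1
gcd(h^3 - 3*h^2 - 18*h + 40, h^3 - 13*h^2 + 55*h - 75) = h - 5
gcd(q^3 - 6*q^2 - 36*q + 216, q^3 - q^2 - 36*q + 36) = q^2 - 36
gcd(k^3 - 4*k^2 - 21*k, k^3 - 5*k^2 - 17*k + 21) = k^2 - 4*k - 21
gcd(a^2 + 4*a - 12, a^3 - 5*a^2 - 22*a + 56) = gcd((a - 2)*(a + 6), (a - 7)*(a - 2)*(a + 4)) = a - 2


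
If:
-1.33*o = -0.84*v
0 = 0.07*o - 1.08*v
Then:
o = 0.00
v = 0.00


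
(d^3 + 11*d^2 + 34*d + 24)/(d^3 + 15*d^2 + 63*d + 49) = (d^2 + 10*d + 24)/(d^2 + 14*d + 49)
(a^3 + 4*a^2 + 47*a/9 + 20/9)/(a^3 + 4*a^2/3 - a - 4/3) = (a + 5/3)/(a - 1)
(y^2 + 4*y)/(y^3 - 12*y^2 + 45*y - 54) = y*(y + 4)/(y^3 - 12*y^2 + 45*y - 54)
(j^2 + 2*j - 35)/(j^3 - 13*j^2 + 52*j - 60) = (j + 7)/(j^2 - 8*j + 12)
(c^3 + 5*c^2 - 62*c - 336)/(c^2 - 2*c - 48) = c + 7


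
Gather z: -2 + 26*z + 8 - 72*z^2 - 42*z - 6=-72*z^2 - 16*z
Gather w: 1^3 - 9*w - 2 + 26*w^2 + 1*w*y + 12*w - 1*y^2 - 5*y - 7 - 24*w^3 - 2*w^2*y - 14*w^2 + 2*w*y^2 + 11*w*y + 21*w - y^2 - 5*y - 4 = -24*w^3 + w^2*(12 - 2*y) + w*(2*y^2 + 12*y + 24) - 2*y^2 - 10*y - 12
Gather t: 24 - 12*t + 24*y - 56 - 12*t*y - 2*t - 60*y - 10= t*(-12*y - 14) - 36*y - 42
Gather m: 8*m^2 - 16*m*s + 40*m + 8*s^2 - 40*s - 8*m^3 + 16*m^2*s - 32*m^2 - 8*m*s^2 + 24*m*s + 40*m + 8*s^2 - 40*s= -8*m^3 + m^2*(16*s - 24) + m*(-8*s^2 + 8*s + 80) + 16*s^2 - 80*s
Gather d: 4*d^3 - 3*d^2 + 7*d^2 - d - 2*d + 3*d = 4*d^3 + 4*d^2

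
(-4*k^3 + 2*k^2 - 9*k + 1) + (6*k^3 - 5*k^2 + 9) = 2*k^3 - 3*k^2 - 9*k + 10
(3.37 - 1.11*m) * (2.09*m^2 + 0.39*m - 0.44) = -2.3199*m^3 + 6.6104*m^2 + 1.8027*m - 1.4828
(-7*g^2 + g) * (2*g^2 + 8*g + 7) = -14*g^4 - 54*g^3 - 41*g^2 + 7*g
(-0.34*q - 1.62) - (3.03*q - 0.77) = -3.37*q - 0.85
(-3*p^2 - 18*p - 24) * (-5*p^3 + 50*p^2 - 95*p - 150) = 15*p^5 - 60*p^4 - 495*p^3 + 960*p^2 + 4980*p + 3600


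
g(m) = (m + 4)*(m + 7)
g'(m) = 2*m + 11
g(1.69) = 49.45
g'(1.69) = 14.38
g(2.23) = 57.50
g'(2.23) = 15.46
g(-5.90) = -2.09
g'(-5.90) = -0.80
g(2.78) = 66.31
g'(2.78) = 16.56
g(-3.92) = 0.25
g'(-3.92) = 3.16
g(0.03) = 28.33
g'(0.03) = 11.06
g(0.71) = 36.31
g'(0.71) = 12.42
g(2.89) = 68.14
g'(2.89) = 16.78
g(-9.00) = 10.00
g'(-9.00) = -7.00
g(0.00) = 28.00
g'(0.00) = 11.00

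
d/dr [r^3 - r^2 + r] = 3*r^2 - 2*r + 1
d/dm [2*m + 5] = 2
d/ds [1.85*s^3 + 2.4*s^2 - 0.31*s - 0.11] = 5.55*s^2 + 4.8*s - 0.31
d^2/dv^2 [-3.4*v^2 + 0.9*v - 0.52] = -6.80000000000000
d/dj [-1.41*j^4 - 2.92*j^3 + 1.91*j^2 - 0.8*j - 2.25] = -5.64*j^3 - 8.76*j^2 + 3.82*j - 0.8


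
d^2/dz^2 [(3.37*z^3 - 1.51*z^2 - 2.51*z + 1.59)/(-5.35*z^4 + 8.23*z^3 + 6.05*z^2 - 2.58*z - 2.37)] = (-192.91565*z^9 + 259.31985*z^8 - 191.27748*z^7 - 1389.336922*z^6 + 2978.926026*z^5 - 879.915792000001*z^4 - 1382.686154*z^3 + 689.066856*z^2 + 65.195298*z - 80.496036)/(153.130375*z^12 - 706.689525*z^11 + 567.61467*z^10 + 1262.403533*z^9 - 1119.968175*z^8 - 1506.625689*z^7 + 677.477584*z^6 + 1023.270624*z^5 - 72.357588*z^4 - 343.467729*z^3 - 54.619731*z^2 + 43.474806*z + 13.312053)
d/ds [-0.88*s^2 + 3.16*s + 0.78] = 3.16 - 1.76*s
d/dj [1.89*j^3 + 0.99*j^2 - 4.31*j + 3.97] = 5.67*j^2 + 1.98*j - 4.31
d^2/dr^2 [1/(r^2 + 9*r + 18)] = 2*(-r^2 - 9*r + (2*r + 9)^2 - 18)/(r^2 + 9*r + 18)^3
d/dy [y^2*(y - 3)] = 3*y*(y - 2)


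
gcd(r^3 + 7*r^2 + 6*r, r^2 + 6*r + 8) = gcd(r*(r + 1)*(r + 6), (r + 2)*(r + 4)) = 1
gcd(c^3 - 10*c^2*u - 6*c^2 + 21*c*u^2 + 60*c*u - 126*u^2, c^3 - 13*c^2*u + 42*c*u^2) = -c + 7*u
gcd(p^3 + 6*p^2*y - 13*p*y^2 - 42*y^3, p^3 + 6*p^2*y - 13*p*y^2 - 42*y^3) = -p^3 - 6*p^2*y + 13*p*y^2 + 42*y^3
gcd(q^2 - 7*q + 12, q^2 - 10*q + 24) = q - 4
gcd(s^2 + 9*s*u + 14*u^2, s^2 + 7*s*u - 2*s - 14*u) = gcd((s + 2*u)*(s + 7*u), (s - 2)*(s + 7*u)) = s + 7*u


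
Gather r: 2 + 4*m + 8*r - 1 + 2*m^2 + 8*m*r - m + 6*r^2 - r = 2*m^2 + 3*m + 6*r^2 + r*(8*m + 7) + 1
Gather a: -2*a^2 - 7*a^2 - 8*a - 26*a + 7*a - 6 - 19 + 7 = -9*a^2 - 27*a - 18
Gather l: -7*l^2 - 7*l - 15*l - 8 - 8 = -7*l^2 - 22*l - 16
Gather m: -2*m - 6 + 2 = -2*m - 4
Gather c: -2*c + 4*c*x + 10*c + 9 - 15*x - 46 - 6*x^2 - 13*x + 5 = c*(4*x + 8) - 6*x^2 - 28*x - 32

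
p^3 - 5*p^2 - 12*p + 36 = (p - 6)*(p - 2)*(p + 3)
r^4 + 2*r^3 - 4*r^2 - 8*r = r*(r - 2)*(r + 2)^2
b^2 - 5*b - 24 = (b - 8)*(b + 3)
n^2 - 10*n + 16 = (n - 8)*(n - 2)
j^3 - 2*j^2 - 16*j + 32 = (j - 4)*(j - 2)*(j + 4)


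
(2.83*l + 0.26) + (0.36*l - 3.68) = 3.19*l - 3.42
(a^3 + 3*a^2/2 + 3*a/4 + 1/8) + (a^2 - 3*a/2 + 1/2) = a^3 + 5*a^2/2 - 3*a/4 + 5/8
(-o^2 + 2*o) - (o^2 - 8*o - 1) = -2*o^2 + 10*o + 1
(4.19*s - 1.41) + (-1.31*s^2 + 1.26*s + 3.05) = -1.31*s^2 + 5.45*s + 1.64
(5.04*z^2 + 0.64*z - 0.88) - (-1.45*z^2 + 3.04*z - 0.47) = 6.49*z^2 - 2.4*z - 0.41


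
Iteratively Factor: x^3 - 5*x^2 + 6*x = (x - 3)*(x^2 - 2*x) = x*(x - 3)*(x - 2)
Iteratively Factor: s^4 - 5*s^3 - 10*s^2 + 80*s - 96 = (s + 4)*(s^3 - 9*s^2 + 26*s - 24) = (s - 2)*(s + 4)*(s^2 - 7*s + 12) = (s - 4)*(s - 2)*(s + 4)*(s - 3)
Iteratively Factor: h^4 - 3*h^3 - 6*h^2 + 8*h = (h - 4)*(h^3 + h^2 - 2*h) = h*(h - 4)*(h^2 + h - 2) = h*(h - 4)*(h + 2)*(h - 1)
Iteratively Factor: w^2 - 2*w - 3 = (w - 3)*(w + 1)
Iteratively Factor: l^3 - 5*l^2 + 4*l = (l - 4)*(l^2 - l) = l*(l - 4)*(l - 1)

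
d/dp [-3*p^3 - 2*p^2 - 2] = p*(-9*p - 4)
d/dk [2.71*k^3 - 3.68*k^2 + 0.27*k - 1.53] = 8.13*k^2 - 7.36*k + 0.27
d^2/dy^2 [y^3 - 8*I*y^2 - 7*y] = 6*y - 16*I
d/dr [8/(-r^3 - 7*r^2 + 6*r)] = 8*(3*r^2 + 14*r - 6)/(r^2*(r^2 + 7*r - 6)^2)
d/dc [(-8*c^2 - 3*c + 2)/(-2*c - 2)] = (8*c^2 + 16*c + 5)/(2*(c^2 + 2*c + 1))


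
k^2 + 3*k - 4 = (k - 1)*(k + 4)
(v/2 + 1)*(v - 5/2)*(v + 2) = v^3/2 + 3*v^2/4 - 3*v - 5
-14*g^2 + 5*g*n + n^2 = (-2*g + n)*(7*g + n)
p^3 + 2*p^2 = p^2*(p + 2)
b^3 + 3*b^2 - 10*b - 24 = (b - 3)*(b + 2)*(b + 4)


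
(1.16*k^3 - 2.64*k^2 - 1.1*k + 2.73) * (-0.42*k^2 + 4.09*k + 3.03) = -0.4872*k^5 + 5.8532*k^4 - 6.8208*k^3 - 13.6448*k^2 + 7.8327*k + 8.2719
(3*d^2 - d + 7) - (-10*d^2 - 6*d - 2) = 13*d^2 + 5*d + 9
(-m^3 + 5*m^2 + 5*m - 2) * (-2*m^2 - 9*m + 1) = 2*m^5 - m^4 - 56*m^3 - 36*m^2 + 23*m - 2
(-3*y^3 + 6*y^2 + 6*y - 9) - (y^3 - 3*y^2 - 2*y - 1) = -4*y^3 + 9*y^2 + 8*y - 8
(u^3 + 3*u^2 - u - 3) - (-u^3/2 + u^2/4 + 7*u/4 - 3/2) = 3*u^3/2 + 11*u^2/4 - 11*u/4 - 3/2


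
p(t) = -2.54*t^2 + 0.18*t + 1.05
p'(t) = 0.18 - 5.08*t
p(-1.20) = -2.82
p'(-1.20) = 6.28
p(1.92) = -7.97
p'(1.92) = -9.57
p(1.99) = -8.65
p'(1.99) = -9.93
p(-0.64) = -0.11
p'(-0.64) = 3.43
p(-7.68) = -150.15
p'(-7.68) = 39.19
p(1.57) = -4.93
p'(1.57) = -7.80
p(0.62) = 0.19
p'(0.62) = -2.97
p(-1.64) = -6.08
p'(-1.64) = 8.51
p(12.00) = -362.55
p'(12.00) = -60.78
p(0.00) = 1.05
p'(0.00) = 0.18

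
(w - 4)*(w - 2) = w^2 - 6*w + 8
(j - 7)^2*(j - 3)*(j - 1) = j^4 - 18*j^3 + 108*j^2 - 238*j + 147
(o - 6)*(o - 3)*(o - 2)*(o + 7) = o^4 - 4*o^3 - 41*o^2 + 216*o - 252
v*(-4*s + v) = -4*s*v + v^2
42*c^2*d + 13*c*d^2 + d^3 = d*(6*c + d)*(7*c + d)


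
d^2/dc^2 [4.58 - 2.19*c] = 0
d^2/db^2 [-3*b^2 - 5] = -6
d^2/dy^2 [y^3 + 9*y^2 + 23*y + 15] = 6*y + 18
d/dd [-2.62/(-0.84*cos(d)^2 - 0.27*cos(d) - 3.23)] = (4.4016*cos(d) + 0.7074)*sin(d)/(0.84*cos(d)^2 + 0.27*cos(d) + 3.23)^2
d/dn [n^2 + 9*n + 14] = 2*n + 9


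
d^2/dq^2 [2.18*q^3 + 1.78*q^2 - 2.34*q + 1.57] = 13.08*q + 3.56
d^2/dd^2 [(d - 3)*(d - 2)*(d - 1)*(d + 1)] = 12*d^2 - 30*d + 10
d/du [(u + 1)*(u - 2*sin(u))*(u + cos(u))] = -(u + 1)*(u - 2*sin(u))*(sin(u) - 1) - (u + 1)*(u + cos(u))*(2*cos(u) - 1) + (u - 2*sin(u))*(u + cos(u))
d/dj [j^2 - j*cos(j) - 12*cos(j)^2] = j*sin(j) + 2*j + 12*sin(2*j) - cos(j)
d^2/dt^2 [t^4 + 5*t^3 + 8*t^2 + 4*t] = 12*t^2 + 30*t + 16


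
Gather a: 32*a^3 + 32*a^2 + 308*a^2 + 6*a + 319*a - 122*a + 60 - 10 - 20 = 32*a^3 + 340*a^2 + 203*a + 30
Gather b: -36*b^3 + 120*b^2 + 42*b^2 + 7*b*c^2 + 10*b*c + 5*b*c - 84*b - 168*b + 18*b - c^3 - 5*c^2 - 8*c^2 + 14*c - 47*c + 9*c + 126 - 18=-36*b^3 + 162*b^2 + b*(7*c^2 + 15*c - 234) - c^3 - 13*c^2 - 24*c + 108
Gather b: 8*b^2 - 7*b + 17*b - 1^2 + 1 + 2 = 8*b^2 + 10*b + 2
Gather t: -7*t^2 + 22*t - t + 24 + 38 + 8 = -7*t^2 + 21*t + 70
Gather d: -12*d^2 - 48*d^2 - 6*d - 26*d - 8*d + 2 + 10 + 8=-60*d^2 - 40*d + 20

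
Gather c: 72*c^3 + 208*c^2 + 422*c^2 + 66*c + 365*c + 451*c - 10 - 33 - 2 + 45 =72*c^3 + 630*c^2 + 882*c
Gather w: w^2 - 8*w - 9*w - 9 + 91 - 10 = w^2 - 17*w + 72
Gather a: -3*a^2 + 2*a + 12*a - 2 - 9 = -3*a^2 + 14*a - 11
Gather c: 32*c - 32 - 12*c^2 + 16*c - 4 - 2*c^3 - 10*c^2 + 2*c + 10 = -2*c^3 - 22*c^2 + 50*c - 26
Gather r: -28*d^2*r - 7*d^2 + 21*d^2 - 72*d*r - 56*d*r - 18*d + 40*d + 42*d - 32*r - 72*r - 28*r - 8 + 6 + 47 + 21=14*d^2 + 64*d + r*(-28*d^2 - 128*d - 132) + 66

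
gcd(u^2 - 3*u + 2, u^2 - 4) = u - 2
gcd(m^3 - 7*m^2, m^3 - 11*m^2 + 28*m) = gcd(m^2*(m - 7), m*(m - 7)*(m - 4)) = m^2 - 7*m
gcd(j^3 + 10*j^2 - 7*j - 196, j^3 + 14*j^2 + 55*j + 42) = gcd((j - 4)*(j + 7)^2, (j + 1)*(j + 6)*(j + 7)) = j + 7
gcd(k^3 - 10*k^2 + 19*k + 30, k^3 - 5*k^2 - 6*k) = k^2 - 5*k - 6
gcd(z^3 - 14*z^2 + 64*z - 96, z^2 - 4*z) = z - 4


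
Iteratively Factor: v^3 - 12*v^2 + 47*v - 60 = (v - 5)*(v^2 - 7*v + 12) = (v - 5)*(v - 4)*(v - 3)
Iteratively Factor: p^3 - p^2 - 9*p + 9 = (p + 3)*(p^2 - 4*p + 3) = (p - 1)*(p + 3)*(p - 3)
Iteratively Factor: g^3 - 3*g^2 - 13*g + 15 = (g + 3)*(g^2 - 6*g + 5) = (g - 5)*(g + 3)*(g - 1)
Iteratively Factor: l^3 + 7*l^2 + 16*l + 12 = (l + 2)*(l^2 + 5*l + 6) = (l + 2)^2*(l + 3)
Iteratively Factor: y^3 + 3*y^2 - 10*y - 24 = (y + 2)*(y^2 + y - 12) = (y - 3)*(y + 2)*(y + 4)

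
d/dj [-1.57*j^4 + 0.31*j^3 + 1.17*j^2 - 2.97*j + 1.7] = -6.28*j^3 + 0.93*j^2 + 2.34*j - 2.97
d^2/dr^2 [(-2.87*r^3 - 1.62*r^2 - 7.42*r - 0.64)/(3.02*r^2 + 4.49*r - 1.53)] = (5.6843418860808e-14*r^4 - 233.654202*r^3 + 38.3616660000001*r^2 - 298.089042*r - 141.25016)/(27.543608*r^6 + 122.851788*r^5 + 140.78787*r^4 - 33.960115*r^3 - 71.326305*r^2 + 31.531923*r - 3.581577)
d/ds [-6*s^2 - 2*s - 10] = -12*s - 2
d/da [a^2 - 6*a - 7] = 2*a - 6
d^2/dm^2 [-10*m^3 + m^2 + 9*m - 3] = 2 - 60*m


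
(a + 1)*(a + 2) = a^2 + 3*a + 2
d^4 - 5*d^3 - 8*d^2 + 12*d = d*(d - 6)*(d - 1)*(d + 2)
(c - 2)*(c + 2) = c^2 - 4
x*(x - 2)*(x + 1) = x^3 - x^2 - 2*x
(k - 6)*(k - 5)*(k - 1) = k^3 - 12*k^2 + 41*k - 30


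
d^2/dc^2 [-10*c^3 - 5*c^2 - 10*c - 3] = -60*c - 10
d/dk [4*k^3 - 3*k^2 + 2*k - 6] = 12*k^2 - 6*k + 2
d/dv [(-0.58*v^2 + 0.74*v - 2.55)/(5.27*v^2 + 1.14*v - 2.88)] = (-4.561*v^2 + 30.2178*v + 0.7758)/(27.7729*v^4 + 12.0156*v^3 - 29.0556*v^2 - 6.5664*v + 8.2944)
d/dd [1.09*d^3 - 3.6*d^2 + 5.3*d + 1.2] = 3.27*d^2 - 7.2*d + 5.3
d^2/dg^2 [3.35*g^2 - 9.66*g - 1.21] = 6.70000000000000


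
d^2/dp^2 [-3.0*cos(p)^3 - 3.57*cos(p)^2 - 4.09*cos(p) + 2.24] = 6.34*cos(p) + 7.14*cos(2*p) + 6.75*cos(3*p)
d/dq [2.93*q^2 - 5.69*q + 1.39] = 5.86*q - 5.69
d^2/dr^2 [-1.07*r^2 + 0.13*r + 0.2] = -2.14000000000000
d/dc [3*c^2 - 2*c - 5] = 6*c - 2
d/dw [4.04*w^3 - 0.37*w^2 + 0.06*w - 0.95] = 12.12*w^2 - 0.74*w + 0.06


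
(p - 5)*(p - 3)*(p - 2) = p^3 - 10*p^2 + 31*p - 30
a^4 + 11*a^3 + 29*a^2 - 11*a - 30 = (a - 1)*(a + 1)*(a + 5)*(a + 6)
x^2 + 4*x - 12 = (x - 2)*(x + 6)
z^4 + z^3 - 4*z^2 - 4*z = z*(z - 2)*(z + 1)*(z + 2)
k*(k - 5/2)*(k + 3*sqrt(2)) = k^3 - 5*k^2/2 + 3*sqrt(2)*k^2 - 15*sqrt(2)*k/2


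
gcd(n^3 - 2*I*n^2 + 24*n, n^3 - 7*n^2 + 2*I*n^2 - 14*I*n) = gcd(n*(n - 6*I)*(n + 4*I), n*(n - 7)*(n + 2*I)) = n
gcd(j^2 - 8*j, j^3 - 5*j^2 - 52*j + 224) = j - 8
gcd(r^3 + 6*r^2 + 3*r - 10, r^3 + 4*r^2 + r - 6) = r^2 + r - 2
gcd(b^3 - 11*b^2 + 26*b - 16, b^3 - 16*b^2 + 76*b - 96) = b^2 - 10*b + 16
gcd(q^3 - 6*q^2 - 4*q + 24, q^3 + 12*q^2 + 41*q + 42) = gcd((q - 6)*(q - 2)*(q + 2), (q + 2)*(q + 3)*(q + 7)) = q + 2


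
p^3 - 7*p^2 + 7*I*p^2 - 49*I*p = p*(p - 7)*(p + 7*I)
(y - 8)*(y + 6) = y^2 - 2*y - 48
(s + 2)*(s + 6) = s^2 + 8*s + 12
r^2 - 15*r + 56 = (r - 8)*(r - 7)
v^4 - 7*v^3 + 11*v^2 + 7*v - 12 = (v - 4)*(v - 3)*(v - 1)*(v + 1)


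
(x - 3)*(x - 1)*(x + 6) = x^3 + 2*x^2 - 21*x + 18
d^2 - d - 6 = (d - 3)*(d + 2)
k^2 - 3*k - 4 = (k - 4)*(k + 1)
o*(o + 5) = o^2 + 5*o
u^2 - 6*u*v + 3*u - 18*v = (u + 3)*(u - 6*v)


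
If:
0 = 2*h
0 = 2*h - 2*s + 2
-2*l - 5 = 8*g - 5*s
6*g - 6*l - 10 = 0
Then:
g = 1/3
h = 0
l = -4/3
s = 1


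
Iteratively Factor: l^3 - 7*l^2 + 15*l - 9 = (l - 1)*(l^2 - 6*l + 9) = (l - 3)*(l - 1)*(l - 3)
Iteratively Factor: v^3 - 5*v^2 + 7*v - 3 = (v - 1)*(v^2 - 4*v + 3) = (v - 1)^2*(v - 3)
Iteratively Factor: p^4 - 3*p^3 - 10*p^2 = (p - 5)*(p^3 + 2*p^2) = (p - 5)*(p + 2)*(p^2) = p*(p - 5)*(p + 2)*(p)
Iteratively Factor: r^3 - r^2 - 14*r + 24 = (r + 4)*(r^2 - 5*r + 6) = (r - 3)*(r + 4)*(r - 2)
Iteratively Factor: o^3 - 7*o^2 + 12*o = (o)*(o^2 - 7*o + 12) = o*(o - 4)*(o - 3)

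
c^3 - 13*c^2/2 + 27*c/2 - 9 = (c - 3)*(c - 2)*(c - 3/2)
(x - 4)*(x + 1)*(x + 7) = x^3 + 4*x^2 - 25*x - 28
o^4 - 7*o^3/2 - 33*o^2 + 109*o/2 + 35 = (o - 7)*(o - 2)*(o + 1/2)*(o + 5)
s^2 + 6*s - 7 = (s - 1)*(s + 7)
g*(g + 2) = g^2 + 2*g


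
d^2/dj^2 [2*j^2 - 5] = 4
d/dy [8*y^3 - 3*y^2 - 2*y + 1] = 24*y^2 - 6*y - 2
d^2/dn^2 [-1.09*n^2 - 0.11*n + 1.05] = -2.18000000000000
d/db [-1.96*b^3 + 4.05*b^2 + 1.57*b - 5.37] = -5.88*b^2 + 8.1*b + 1.57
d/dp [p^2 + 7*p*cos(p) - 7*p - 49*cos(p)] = -7*p*sin(p) + 2*p + 49*sin(p) + 7*cos(p) - 7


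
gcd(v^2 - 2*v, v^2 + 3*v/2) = v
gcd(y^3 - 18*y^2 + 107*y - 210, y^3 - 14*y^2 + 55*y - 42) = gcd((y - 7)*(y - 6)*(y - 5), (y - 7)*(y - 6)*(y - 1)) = y^2 - 13*y + 42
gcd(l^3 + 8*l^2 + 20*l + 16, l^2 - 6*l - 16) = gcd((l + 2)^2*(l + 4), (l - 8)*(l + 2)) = l + 2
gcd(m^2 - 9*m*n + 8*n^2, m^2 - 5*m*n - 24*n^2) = m - 8*n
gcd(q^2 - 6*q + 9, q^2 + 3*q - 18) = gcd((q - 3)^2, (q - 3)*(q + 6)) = q - 3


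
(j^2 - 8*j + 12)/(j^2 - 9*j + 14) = (j - 6)/(j - 7)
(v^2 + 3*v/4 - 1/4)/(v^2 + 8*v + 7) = (v - 1/4)/(v + 7)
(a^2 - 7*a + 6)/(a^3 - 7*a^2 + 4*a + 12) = (a - 1)/(a^2 - a - 2)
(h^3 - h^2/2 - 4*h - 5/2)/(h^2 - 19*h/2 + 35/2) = (h^2 + 2*h + 1)/(h - 7)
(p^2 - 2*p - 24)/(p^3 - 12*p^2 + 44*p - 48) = (p + 4)/(p^2 - 6*p + 8)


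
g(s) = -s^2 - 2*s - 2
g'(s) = -2*s - 2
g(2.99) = -16.92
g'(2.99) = -7.98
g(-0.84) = -1.03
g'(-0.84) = -0.32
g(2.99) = -16.92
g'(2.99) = -7.98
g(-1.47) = -1.22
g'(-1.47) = 0.94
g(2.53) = -13.46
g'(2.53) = -7.06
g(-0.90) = -1.01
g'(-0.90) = -0.20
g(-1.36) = -1.13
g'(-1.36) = 0.72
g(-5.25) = -19.06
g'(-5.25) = 8.50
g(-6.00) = -26.00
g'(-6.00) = 10.00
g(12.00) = -170.00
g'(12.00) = -26.00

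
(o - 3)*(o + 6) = o^2 + 3*o - 18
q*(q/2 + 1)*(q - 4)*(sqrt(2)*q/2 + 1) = sqrt(2)*q^4/4 - sqrt(2)*q^3/2 + q^3/2 - 2*sqrt(2)*q^2 - q^2 - 4*q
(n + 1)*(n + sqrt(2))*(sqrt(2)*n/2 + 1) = sqrt(2)*n^3/2 + sqrt(2)*n^2/2 + 2*n^2 + sqrt(2)*n + 2*n + sqrt(2)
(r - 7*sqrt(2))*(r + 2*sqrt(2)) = r^2 - 5*sqrt(2)*r - 28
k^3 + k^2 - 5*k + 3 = (k - 1)^2*(k + 3)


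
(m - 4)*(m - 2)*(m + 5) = m^3 - m^2 - 22*m + 40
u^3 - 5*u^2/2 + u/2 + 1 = (u - 2)*(u - 1)*(u + 1/2)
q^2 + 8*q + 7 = (q + 1)*(q + 7)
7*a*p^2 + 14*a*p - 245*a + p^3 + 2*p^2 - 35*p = (7*a + p)*(p - 5)*(p + 7)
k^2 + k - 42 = (k - 6)*(k + 7)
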